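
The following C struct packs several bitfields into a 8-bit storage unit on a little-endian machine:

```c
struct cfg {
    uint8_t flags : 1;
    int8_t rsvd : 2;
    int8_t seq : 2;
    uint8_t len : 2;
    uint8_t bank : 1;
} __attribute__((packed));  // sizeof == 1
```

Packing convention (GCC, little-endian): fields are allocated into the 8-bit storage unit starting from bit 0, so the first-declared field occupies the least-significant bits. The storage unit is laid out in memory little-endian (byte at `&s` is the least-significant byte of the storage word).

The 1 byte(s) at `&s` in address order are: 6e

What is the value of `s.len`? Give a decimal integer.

3

[0]=0x6e (little-endian) → word 0x6e
flags [0+:1] = (word>>0) & 0x1 = 0
rsvd [1+:2] = (word>>1) & 0x3 = 3
seq [3+:2] = (word>>3) & 0x3 = 1
len [5+:2] = (word>>5) & 0x3 = 3  ←
bank [7+:1] = (word>>7) & 0x1 = 0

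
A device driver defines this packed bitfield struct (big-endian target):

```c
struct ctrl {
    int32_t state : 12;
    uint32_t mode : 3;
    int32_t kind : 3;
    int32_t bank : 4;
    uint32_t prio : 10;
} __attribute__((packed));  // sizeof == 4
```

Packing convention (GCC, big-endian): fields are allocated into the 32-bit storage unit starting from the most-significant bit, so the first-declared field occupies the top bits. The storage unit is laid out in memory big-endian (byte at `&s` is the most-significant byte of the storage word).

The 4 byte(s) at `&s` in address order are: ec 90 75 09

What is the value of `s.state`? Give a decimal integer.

[0]=0xec [1]=0x90 [2]=0x75 [3]=0x09 (big-endian) → word 0xec907509
state [20+:12] = (word>>20) & 0xfff = 3785  ←
mode [17+:3] = (word>>17) & 0x7 = 0
kind [14+:3] = (word>>14) & 0x7 = 1
bank [10+:4] = (word>>10) & 0xf = 13
prio [0+:10] = (word>>0) & 0x3ff = 265
state signed 12b, MSB=1: 3785 - 4096 = -311

-311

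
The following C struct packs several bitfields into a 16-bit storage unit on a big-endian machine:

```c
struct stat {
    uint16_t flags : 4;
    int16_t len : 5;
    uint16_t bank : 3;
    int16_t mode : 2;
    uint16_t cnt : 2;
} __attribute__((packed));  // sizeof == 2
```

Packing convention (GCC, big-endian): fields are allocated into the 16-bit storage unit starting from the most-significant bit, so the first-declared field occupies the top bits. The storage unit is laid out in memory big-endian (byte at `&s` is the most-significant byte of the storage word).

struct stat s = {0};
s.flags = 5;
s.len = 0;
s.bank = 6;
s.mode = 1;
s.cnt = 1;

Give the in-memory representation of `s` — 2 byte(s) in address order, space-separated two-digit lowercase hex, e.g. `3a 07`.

50 65

flags:4 = 5 → 0x5 << 12 → word 0x5000
len:5 = 0 → 0x0 << 7 → word 0x5000
bank:3 = 6 → 0x6 << 4 → word 0x5060
mode:2 = 1 → 0x1 << 2 → word 0x5064
cnt:2 = 1 → 0x1 << 0 → word 0x5065
word = 0x5065 → big-endian bytes:
  [0]=0x50  [1]=0x65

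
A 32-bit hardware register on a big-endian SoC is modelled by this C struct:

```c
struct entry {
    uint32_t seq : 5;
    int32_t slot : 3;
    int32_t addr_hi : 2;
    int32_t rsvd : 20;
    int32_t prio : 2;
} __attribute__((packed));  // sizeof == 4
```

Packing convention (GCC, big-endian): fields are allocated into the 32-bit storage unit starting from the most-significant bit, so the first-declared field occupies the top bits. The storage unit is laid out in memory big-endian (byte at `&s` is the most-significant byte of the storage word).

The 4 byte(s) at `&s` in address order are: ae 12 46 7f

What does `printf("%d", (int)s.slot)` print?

-2

[0]=0xae [1]=0x12 [2]=0x46 [3]=0x7f (big-endian) → word 0xae12467f
seq [27+:5] = (word>>27) & 0x1f = 21
slot [24+:3] = (word>>24) & 0x7 = 6  ←
addr_hi [22+:2] = (word>>22) & 0x3 = 0
rsvd [2+:20] = (word>>2) & 0xfffff = 299423
prio [0+:2] = (word>>0) & 0x3 = 3
slot signed 3b, MSB=1: 6 - 8 = -2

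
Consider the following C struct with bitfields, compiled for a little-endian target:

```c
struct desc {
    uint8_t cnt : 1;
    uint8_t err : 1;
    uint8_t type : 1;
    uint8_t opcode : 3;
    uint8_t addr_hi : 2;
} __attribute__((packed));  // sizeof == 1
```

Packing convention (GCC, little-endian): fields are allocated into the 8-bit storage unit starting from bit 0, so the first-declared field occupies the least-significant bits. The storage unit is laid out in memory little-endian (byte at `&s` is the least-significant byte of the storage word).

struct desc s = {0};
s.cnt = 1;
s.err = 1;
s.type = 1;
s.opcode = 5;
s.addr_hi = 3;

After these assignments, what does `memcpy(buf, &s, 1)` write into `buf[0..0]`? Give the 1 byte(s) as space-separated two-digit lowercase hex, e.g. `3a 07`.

ef

[0+:1] cnt=1 & 0x1 = 0x1; word=0x01
[1+:1] err=1 & 0x1 = 0x1; word=0x03
[2+:1] type=1 & 0x1 = 0x1; word=0x07
[3+:3] opcode=5 & 0x7 = 0x5; word=0x2f
[6+:2] addr_hi=3 & 0x3 = 0x3; word=0xef
word = 0xef → little-endian bytes:
  [0]=0xef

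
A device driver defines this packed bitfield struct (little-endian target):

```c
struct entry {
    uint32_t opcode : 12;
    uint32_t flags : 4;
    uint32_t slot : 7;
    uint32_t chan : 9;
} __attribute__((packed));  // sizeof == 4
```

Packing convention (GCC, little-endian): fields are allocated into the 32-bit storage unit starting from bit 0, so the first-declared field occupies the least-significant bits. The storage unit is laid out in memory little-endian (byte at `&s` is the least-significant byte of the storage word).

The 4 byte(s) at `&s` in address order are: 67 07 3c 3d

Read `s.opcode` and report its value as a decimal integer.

[0]=0x67 [1]=0x07 [2]=0x3c [3]=0x3d (little-endian) → word 0x3d3c0767
opcode:12 @ bit 0 → (0x3d3c0767>>0)&0xfff = 0x767  ←
flags:4 @ bit 12 → (0x3d3c0767>>12)&0xf = 0x0
slot:7 @ bit 16 → (0x3d3c0767>>16)&0x7f = 0x3c
chan:9 @ bit 23 → (0x3d3c0767>>23)&0x1ff = 0x7a

1895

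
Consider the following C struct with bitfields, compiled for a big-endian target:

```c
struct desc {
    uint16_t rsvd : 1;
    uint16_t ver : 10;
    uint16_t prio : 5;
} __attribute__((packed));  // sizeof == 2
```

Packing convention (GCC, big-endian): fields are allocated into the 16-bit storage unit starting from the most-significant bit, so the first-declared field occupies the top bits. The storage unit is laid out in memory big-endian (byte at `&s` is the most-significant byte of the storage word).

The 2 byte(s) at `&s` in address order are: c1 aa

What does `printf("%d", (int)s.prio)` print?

[0]=0xc1 [1]=0xaa (big-endian) → word 0xc1aa
rsvd:1 @ bit 15 → (0xc1aa>>15)&0x1 = 0x1
ver:10 @ bit 5 → (0xc1aa>>5)&0x3ff = 0x20d
prio:5 @ bit 0 → (0xc1aa>>0)&0x1f = 0xa  ←

10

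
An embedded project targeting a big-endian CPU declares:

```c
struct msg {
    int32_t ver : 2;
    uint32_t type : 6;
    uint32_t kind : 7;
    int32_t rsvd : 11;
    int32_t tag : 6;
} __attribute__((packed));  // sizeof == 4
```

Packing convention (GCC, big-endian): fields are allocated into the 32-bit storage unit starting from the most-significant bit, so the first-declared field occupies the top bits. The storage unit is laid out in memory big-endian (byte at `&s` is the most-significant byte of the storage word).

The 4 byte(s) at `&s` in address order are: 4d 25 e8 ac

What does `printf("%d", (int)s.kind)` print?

18

[0]=0x4d [1]=0x25 [2]=0xe8 [3]=0xac (big-endian) → word 0x4d25e8ac
ver [30+:2] = (word>>30) & 0x3 = 1
type [24+:6] = (word>>24) & 0x3f = 13
kind [17+:7] = (word>>17) & 0x7f = 18  ←
rsvd [6+:11] = (word>>6) & 0x7ff = 1954
tag [0+:6] = (word>>0) & 0x3f = 44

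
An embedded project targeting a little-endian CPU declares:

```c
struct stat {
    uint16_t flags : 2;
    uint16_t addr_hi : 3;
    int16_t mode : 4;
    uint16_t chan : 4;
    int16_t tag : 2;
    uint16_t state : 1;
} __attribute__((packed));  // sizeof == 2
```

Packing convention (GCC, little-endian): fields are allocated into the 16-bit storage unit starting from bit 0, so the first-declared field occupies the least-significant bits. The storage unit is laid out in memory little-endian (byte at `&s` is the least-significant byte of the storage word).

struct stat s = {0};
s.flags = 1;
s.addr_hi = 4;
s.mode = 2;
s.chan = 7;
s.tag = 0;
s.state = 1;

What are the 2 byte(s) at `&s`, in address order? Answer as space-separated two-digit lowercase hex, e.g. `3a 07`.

51 8e

flags (2b) val=1 bits=0x1 at bit 0: 0x0001
addr_hi (3b) val=4 bits=0x4 at bit 2: 0x0011
mode (4b) val=2 bits=0x2 at bit 5: 0x0051
chan (4b) val=7 bits=0x7 at bit 9: 0x0e51
tag (2b) val=0 bits=0x0 at bit 13: 0x0e51
state (1b) val=1 bits=0x1 at bit 15: 0x8e51
word = 0x8e51 → little-endian bytes:
  [0]=0x51  [1]=0x8e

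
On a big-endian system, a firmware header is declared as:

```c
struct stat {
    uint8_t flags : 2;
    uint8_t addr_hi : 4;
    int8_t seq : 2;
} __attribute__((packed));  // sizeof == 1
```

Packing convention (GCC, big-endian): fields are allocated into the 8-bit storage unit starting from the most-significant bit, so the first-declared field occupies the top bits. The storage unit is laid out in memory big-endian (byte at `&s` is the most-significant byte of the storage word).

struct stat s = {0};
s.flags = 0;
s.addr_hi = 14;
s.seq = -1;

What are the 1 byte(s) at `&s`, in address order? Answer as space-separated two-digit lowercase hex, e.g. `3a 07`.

flags (2b) val=0 bits=0x0 at bit 6: 0x00
addr_hi (4b) val=14 bits=0xe at bit 2: 0x38
seq (2b) val=-1 bits=0x3 at bit 0: 0x3b
word = 0x3b → big-endian bytes:
  [0]=0x3b

3b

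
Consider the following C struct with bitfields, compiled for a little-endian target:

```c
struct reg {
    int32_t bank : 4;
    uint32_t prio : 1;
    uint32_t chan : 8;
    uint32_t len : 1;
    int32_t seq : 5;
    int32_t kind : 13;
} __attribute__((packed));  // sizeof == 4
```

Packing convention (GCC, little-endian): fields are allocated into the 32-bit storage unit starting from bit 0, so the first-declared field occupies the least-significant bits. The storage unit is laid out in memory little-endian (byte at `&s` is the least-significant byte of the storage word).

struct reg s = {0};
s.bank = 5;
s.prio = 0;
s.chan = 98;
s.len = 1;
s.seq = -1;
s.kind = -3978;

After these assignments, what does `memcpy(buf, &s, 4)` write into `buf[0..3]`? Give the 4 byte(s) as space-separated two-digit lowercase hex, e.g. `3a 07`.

bank:4 = 5 → 0x5 << 0 → word 0x00000005
prio:1 = 0 → 0x0 << 4 → word 0x00000005
chan:8 = 98 → 0x62 << 5 → word 0x00000c45
len:1 = 1 → 0x1 << 13 → word 0x00002c45
seq:5 = -1 → 0x1f << 14 → word 0x0007ec45
kind:13 = -3978 → 0x1076 << 19 → word 0x83b7ec45
word = 0x83b7ec45 → little-endian bytes:
  [0]=0x45  [1]=0xec  [2]=0xb7  [3]=0x83

45 ec b7 83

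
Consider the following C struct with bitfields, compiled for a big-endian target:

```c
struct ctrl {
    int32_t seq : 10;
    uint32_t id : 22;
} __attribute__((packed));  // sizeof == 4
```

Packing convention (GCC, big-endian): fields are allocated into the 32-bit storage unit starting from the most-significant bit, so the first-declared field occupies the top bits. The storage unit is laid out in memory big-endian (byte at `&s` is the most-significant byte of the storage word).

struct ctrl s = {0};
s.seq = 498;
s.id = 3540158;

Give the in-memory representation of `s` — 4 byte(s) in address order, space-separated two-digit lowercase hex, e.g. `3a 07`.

7c b6 04 be

seq (10b) val=498 bits=0x1f2 at bit 22: 0x7c800000
id (22b) val=3540158 bits=0x3604be at bit 0: 0x7cb604be
word = 0x7cb604be → big-endian bytes:
  [0]=0x7c  [1]=0xb6  [2]=0x04  [3]=0xbe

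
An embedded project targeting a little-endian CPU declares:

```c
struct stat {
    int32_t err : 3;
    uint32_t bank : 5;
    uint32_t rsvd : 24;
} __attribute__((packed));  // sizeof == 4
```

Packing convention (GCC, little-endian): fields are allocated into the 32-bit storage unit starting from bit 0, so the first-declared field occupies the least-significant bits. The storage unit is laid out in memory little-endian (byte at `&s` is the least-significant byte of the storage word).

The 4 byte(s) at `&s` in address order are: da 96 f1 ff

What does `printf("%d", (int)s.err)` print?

[0]=0xda [1]=0x96 [2]=0xf1 [3]=0xff (little-endian) → word 0xfff196da
err:3 @ bit 0 → (0xfff196da>>0)&0x7 = 0x2  ←
bank:5 @ bit 3 → (0xfff196da>>3)&0x1f = 0x1b
rsvd:24 @ bit 8 → (0xfff196da>>8)&0xffffff = 0xfff196
err signed 3b, MSB=0: value = 2

2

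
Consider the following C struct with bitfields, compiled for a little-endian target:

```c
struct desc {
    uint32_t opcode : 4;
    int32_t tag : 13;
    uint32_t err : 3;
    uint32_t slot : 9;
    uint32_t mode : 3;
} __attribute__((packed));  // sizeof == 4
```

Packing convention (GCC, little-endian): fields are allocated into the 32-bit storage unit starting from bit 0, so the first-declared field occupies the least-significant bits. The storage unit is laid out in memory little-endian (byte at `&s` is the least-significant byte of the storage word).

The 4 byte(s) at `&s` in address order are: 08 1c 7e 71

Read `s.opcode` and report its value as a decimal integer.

8

[0]=0x08 [1]=0x1c [2]=0x7e [3]=0x71 (little-endian) → word 0x717e1c08
opcode [0+:4] = (word>>0) & 0xf = 8  ←
tag [4+:13] = (word>>4) & 0x1fff = 448
err [17+:3] = (word>>17) & 0x7 = 7
slot [20+:9] = (word>>20) & 0x1ff = 279
mode [29+:3] = (word>>29) & 0x7 = 3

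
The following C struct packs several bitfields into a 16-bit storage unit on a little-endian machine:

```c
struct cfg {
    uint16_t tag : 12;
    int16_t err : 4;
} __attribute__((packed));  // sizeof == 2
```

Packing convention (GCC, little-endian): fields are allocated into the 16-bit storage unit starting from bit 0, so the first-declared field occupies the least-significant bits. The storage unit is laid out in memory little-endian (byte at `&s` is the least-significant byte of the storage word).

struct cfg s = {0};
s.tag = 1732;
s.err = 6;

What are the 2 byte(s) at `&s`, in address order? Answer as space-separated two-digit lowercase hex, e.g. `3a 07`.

tag:12 = 1732 → 0x6c4 << 0 → word 0x06c4
err:4 = 6 → 0x6 << 12 → word 0x66c4
word = 0x66c4 → little-endian bytes:
  [0]=0xc4  [1]=0x66

c4 66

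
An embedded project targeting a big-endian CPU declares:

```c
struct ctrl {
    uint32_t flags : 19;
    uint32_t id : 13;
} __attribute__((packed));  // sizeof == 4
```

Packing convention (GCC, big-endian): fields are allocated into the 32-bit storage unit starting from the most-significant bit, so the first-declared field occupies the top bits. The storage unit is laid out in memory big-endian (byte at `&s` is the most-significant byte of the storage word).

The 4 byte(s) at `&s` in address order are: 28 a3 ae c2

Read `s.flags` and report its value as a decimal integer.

83229

[0]=0x28 [1]=0xa3 [2]=0xae [3]=0xc2 (big-endian) → word 0x28a3aec2
flags:19 @ bit 13 → (0x28a3aec2>>13)&0x7ffff = 0x1451d  ←
id:13 @ bit 0 → (0x28a3aec2>>0)&0x1fff = 0xec2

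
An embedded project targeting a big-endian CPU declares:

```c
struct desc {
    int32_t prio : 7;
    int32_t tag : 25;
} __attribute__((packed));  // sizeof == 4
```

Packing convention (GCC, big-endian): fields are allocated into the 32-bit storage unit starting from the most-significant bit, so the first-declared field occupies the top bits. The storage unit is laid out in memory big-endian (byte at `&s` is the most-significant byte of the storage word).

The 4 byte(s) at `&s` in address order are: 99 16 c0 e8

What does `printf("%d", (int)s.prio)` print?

[0]=0x99 [1]=0x16 [2]=0xc0 [3]=0xe8 (big-endian) → word 0x9916c0e8
prio:7 @ bit 25 → (0x9916c0e8>>25)&0x7f = 0x4c  ←
tag:25 @ bit 0 → (0x9916c0e8>>0)&0x1ffffff = 0x116c0e8
prio signed 7b, MSB=1: 76 - 128 = -52

-52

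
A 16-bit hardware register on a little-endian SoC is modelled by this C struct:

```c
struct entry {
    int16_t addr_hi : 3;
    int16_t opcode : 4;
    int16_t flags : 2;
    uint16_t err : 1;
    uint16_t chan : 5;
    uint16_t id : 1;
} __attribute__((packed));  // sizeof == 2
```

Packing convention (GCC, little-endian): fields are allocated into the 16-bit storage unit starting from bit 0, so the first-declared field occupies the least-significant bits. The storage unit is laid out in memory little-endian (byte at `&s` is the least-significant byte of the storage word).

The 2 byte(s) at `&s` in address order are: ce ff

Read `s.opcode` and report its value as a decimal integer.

-7

[0]=0xce [1]=0xff (little-endian) → word 0xffce
addr_hi [0+:3] = (word>>0) & 0x7 = 6
opcode [3+:4] = (word>>3) & 0xf = 9  ←
flags [7+:2] = (word>>7) & 0x3 = 3
err [9+:1] = (word>>9) & 0x1 = 1
chan [10+:5] = (word>>10) & 0x1f = 31
id [15+:1] = (word>>15) & 0x1 = 1
opcode signed 4b, MSB=1: 9 - 16 = -7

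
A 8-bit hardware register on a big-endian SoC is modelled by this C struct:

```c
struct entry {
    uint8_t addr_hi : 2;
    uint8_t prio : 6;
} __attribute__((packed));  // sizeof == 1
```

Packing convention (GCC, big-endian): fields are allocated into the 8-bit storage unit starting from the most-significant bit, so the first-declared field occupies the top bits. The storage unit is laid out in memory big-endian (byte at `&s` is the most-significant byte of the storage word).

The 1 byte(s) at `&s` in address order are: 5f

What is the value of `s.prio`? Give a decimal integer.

31

[0]=0x5f (big-endian) → word 0x5f
addr_hi:2 @ bit 6 → (0x5f>>6)&0x3 = 0x1
prio:6 @ bit 0 → (0x5f>>0)&0x3f = 0x1f  ←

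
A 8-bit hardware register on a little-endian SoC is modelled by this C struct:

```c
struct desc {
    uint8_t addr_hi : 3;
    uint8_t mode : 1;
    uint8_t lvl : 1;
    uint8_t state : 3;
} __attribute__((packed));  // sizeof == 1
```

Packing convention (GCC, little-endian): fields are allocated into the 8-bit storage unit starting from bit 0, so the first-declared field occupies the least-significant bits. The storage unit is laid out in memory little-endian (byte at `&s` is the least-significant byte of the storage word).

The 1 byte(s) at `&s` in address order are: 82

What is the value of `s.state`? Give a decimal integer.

4

[0]=0x82 (little-endian) → word 0x82
addr_hi [0+:3] = (word>>0) & 0x7 = 2
mode [3+:1] = (word>>3) & 0x1 = 0
lvl [4+:1] = (word>>4) & 0x1 = 0
state [5+:3] = (word>>5) & 0x7 = 4  ←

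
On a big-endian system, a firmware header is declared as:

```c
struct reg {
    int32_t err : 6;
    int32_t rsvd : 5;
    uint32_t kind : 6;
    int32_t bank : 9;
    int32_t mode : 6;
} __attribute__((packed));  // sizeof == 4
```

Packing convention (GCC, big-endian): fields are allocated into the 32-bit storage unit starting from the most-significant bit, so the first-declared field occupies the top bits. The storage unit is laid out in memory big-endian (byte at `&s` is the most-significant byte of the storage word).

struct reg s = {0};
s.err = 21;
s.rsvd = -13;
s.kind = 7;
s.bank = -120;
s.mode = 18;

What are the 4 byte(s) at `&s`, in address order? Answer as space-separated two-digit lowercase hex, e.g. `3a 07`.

56 63 e2 12

err (6b) val=21 bits=0x15 at bit 26: 0x54000000
rsvd (5b) val=-13 bits=0x13 at bit 21: 0x56600000
kind (6b) val=7 bits=0x7 at bit 15: 0x56638000
bank (9b) val=-120 bits=0x188 at bit 6: 0x5663e200
mode (6b) val=18 bits=0x12 at bit 0: 0x5663e212
word = 0x5663e212 → big-endian bytes:
  [0]=0x56  [1]=0x63  [2]=0xe2  [3]=0x12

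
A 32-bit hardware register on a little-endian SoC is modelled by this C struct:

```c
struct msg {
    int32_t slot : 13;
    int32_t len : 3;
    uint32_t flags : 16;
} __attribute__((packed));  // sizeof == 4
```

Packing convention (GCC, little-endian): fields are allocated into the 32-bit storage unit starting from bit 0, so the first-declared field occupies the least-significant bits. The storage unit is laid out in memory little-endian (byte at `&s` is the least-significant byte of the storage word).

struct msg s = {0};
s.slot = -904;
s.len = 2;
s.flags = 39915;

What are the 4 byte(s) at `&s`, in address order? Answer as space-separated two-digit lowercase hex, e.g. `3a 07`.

78 5c eb 9b

slot:13 = -904 → 0x1c78 << 0 → word 0x00001c78
len:3 = 2 → 0x2 << 13 → word 0x00005c78
flags:16 = 39915 → 0x9beb << 16 → word 0x9beb5c78
word = 0x9beb5c78 → little-endian bytes:
  [0]=0x78  [1]=0x5c  [2]=0xeb  [3]=0x9b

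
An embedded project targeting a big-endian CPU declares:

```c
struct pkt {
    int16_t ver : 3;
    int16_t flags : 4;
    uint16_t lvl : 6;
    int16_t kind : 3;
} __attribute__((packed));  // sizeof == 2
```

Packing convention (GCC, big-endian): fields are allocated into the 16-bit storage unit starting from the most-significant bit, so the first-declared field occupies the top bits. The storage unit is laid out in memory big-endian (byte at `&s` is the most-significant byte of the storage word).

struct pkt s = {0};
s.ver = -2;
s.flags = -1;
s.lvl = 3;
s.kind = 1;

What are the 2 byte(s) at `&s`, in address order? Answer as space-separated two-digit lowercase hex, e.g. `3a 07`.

de 19

ver:3 = -2 → 0x6 << 13 → word 0xc000
flags:4 = -1 → 0xf << 9 → word 0xde00
lvl:6 = 3 → 0x3 << 3 → word 0xde18
kind:3 = 1 → 0x1 << 0 → word 0xde19
word = 0xde19 → big-endian bytes:
  [0]=0xde  [1]=0x19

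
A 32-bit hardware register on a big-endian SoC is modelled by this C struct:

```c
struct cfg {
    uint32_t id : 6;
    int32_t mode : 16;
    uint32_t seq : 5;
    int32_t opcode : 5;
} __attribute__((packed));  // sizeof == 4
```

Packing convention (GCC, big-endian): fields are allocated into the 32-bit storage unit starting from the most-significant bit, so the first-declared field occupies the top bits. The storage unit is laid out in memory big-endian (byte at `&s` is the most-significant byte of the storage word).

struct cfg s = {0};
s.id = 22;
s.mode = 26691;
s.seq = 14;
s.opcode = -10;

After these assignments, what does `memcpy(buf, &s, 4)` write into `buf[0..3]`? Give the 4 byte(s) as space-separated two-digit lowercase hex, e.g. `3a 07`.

id (6b) val=22 bits=0x16 at bit 26: 0x58000000
mode (16b) val=26691 bits=0x6843 at bit 10: 0x59a10c00
seq (5b) val=14 bits=0xe at bit 5: 0x59a10dc0
opcode (5b) val=-10 bits=0x16 at bit 0: 0x59a10dd6
word = 0x59a10dd6 → big-endian bytes:
  [0]=0x59  [1]=0xa1  [2]=0x0d  [3]=0xd6

59 a1 0d d6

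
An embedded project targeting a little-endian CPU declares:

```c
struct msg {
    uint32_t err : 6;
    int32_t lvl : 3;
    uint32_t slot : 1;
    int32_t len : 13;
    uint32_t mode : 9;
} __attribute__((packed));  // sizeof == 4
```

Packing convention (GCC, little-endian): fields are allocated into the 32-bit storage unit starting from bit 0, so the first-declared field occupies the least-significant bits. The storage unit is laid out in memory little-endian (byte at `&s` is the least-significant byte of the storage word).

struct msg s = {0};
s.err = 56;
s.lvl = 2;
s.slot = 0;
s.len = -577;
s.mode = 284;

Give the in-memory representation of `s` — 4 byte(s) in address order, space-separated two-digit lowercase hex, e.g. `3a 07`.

b8 fc 76 8e

err:6 = 56 → 0x38 << 0 → word 0x00000038
lvl:3 = 2 → 0x2 << 6 → word 0x000000b8
slot:1 = 0 → 0x0 << 9 → word 0x000000b8
len:13 = -577 → 0x1dbf << 10 → word 0x0076fcb8
mode:9 = 284 → 0x11c << 23 → word 0x8e76fcb8
word = 0x8e76fcb8 → little-endian bytes:
  [0]=0xb8  [1]=0xfc  [2]=0x76  [3]=0x8e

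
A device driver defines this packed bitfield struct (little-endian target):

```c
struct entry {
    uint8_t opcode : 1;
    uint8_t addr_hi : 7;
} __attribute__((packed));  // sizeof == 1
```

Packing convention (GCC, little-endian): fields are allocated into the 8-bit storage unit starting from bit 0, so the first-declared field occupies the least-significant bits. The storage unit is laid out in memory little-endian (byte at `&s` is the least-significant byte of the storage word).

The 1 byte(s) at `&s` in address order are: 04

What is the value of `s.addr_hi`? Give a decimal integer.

2

[0]=0x04 (little-endian) → word 0x04
opcode:1 @ bit 0 → (0x04>>0)&0x1 = 0x0
addr_hi:7 @ bit 1 → (0x04>>1)&0x7f = 0x2  ←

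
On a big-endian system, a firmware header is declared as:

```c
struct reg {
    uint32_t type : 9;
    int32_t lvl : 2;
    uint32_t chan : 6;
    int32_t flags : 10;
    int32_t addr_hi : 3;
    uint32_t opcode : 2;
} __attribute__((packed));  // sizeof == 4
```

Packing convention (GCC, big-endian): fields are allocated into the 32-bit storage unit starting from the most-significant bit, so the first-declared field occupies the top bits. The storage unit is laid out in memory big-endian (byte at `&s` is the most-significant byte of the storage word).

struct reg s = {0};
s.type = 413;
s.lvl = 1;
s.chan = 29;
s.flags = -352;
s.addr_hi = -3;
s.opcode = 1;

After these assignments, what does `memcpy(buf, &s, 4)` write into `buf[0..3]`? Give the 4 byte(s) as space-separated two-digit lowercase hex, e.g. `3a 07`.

type (9b) val=413 bits=0x19d at bit 23: 0xce800000
lvl (2b) val=1 bits=0x1 at bit 21: 0xcea00000
chan (6b) val=29 bits=0x1d at bit 15: 0xceae8000
flags (10b) val=-352 bits=0x2a0 at bit 5: 0xceaed400
addr_hi (3b) val=-3 bits=0x5 at bit 2: 0xceaed414
opcode (2b) val=1 bits=0x1 at bit 0: 0xceaed415
word = 0xceaed415 → big-endian bytes:
  [0]=0xce  [1]=0xae  [2]=0xd4  [3]=0x15

ce ae d4 15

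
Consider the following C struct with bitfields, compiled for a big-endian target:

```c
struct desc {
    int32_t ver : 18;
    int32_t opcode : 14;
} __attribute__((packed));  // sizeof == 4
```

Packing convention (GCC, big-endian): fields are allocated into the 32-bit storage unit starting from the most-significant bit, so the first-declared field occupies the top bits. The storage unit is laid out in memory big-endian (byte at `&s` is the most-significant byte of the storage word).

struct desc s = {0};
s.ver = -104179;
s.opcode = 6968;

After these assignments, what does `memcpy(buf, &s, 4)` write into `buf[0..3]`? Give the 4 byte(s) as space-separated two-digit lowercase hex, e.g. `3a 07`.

ver:18 = -104179 → 0x2690d << 14 → word 0x9a434000
opcode:14 = 6968 → 0x1b38 << 0 → word 0x9a435b38
word = 0x9a435b38 → big-endian bytes:
  [0]=0x9a  [1]=0x43  [2]=0x5b  [3]=0x38

9a 43 5b 38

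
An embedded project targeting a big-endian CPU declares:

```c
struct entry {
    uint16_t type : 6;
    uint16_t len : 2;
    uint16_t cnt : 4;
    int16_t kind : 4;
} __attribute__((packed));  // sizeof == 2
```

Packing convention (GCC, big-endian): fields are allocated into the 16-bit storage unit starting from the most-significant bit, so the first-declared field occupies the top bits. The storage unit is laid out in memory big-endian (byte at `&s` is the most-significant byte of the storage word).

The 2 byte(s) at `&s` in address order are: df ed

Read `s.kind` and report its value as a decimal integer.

[0]=0xdf [1]=0xed (big-endian) → word 0xdfed
type [10+:6] = (word>>10) & 0x3f = 55
len [8+:2] = (word>>8) & 0x3 = 3
cnt [4+:4] = (word>>4) & 0xf = 14
kind [0+:4] = (word>>0) & 0xf = 13  ←
kind signed 4b, MSB=1: 13 - 16 = -3

-3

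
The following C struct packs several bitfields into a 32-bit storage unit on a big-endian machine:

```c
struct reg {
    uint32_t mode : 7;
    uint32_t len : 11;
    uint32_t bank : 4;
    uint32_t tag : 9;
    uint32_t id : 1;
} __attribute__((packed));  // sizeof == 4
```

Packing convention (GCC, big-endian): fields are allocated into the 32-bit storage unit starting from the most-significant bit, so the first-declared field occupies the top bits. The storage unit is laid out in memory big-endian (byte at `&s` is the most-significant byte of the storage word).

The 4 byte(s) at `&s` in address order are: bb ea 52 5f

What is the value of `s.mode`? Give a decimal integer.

93

[0]=0xbb [1]=0xea [2]=0x52 [3]=0x5f (big-endian) → word 0xbbea525f
mode [25+:7] = (word>>25) & 0x7f = 93  ←
len [14+:11] = (word>>14) & 0x7ff = 1961
bank [10+:4] = (word>>10) & 0xf = 4
tag [1+:9] = (word>>1) & 0x1ff = 303
id [0+:1] = (word>>0) & 0x1 = 1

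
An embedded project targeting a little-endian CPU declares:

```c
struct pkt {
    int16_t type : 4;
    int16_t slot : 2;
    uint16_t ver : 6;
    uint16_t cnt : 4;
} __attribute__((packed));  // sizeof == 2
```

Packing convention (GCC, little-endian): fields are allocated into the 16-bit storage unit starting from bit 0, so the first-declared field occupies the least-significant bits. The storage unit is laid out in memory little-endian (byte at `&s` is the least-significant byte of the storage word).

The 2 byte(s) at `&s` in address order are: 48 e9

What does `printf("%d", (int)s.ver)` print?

[0]=0x48 [1]=0xe9 (little-endian) → word 0xe948
type [0+:4] = (word>>0) & 0xf = 8
slot [4+:2] = (word>>4) & 0x3 = 0
ver [6+:6] = (word>>6) & 0x3f = 37  ←
cnt [12+:4] = (word>>12) & 0xf = 14

37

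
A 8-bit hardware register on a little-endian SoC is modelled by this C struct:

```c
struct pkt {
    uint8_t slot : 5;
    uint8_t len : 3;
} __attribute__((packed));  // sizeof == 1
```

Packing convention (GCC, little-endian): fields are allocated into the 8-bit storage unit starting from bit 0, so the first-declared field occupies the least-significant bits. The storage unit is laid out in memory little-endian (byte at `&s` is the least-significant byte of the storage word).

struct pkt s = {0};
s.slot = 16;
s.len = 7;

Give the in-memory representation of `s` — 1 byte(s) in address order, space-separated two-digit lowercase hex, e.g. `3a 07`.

[0+:5] slot=16 & 0x1f = 0x10; word=0x10
[5+:3] len=7 & 0x7 = 0x7; word=0xf0
word = 0xf0 → little-endian bytes:
  [0]=0xf0

f0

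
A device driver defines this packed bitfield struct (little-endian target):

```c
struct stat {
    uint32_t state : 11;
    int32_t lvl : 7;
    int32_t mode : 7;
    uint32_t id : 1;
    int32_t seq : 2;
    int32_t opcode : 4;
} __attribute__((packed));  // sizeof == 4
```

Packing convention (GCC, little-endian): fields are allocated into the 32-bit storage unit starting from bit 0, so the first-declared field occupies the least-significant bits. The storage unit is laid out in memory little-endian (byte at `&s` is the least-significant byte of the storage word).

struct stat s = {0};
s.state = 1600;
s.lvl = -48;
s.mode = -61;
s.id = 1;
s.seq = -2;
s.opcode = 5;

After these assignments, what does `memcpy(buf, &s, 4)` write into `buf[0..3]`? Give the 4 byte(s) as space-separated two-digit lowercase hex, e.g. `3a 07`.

state (11b) val=1600 bits=0x640 at bit 0: 0x00000640
lvl (7b) val=-48 bits=0x50 at bit 11: 0x00028640
mode (7b) val=-61 bits=0x43 at bit 18: 0x010e8640
id (1b) val=1 bits=0x1 at bit 25: 0x030e8640
seq (2b) val=-2 bits=0x2 at bit 26: 0x0b0e8640
opcode (4b) val=5 bits=0x5 at bit 28: 0x5b0e8640
word = 0x5b0e8640 → little-endian bytes:
  [0]=0x40  [1]=0x86  [2]=0x0e  [3]=0x5b

40 86 0e 5b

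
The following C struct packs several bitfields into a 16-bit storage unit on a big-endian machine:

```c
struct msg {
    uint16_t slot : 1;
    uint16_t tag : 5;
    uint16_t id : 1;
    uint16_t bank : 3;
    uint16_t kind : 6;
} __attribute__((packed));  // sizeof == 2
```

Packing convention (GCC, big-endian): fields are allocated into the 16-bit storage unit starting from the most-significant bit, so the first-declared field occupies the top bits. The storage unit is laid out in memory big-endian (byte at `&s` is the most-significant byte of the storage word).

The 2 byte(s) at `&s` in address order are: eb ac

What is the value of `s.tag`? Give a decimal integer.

26

[0]=0xeb [1]=0xac (big-endian) → word 0xebac
slot [15+:1] = (word>>15) & 0x1 = 1
tag [10+:5] = (word>>10) & 0x1f = 26  ←
id [9+:1] = (word>>9) & 0x1 = 1
bank [6+:3] = (word>>6) & 0x7 = 6
kind [0+:6] = (word>>0) & 0x3f = 44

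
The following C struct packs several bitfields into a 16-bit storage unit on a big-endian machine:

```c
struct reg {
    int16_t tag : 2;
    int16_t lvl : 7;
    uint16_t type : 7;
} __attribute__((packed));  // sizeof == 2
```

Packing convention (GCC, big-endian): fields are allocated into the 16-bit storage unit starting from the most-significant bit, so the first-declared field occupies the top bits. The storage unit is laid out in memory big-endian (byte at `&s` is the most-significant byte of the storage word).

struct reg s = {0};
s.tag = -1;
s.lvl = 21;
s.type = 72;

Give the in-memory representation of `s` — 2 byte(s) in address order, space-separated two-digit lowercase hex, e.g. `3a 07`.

ca c8

tag:2 = -1 → 0x3 << 14 → word 0xc000
lvl:7 = 21 → 0x15 << 7 → word 0xca80
type:7 = 72 → 0x48 << 0 → word 0xcac8
word = 0xcac8 → big-endian bytes:
  [0]=0xca  [1]=0xc8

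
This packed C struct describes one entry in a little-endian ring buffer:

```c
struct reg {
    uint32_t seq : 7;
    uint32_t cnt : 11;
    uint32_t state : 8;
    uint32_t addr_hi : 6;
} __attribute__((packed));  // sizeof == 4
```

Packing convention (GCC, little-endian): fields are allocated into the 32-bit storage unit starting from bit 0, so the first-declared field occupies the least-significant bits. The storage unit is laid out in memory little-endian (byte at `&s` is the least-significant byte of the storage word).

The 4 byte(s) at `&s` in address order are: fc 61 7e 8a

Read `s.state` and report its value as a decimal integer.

159

[0]=0xfc [1]=0x61 [2]=0x7e [3]=0x8a (little-endian) → word 0x8a7e61fc
seq [0+:7] = (word>>0) & 0x7f = 124
cnt [7+:11] = (word>>7) & 0x7ff = 1219
state [18+:8] = (word>>18) & 0xff = 159  ←
addr_hi [26+:6] = (word>>26) & 0x3f = 34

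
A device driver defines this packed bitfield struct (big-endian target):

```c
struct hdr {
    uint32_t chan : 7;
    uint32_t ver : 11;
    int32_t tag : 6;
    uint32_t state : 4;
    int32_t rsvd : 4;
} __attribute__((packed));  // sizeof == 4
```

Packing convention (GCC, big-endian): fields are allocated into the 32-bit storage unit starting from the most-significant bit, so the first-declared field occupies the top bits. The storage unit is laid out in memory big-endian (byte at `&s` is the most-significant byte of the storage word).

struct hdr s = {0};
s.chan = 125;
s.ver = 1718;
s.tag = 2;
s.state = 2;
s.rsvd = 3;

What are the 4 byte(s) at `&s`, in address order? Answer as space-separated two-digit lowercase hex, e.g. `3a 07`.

fb ad 82 23

chan:7 = 125 → 0x7d << 25 → word 0xfa000000
ver:11 = 1718 → 0x6b6 << 14 → word 0xfbad8000
tag:6 = 2 → 0x2 << 8 → word 0xfbad8200
state:4 = 2 → 0x2 << 4 → word 0xfbad8220
rsvd:4 = 3 → 0x3 << 0 → word 0xfbad8223
word = 0xfbad8223 → big-endian bytes:
  [0]=0xfb  [1]=0xad  [2]=0x82  [3]=0x23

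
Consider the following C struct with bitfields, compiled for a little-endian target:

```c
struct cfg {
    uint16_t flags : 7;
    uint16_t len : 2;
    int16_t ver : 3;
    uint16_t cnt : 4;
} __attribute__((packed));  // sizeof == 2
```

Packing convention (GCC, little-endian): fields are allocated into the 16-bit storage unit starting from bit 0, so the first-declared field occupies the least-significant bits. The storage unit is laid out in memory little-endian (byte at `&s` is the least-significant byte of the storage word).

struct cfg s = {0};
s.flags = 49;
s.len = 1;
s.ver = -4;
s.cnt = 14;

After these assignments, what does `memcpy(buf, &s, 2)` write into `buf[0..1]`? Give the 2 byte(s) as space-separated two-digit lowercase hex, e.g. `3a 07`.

b1 e8

[0+:7] flags=49 & 0x7f = 0x31; word=0x0031
[7+:2] len=1 & 0x3 = 0x1; word=0x00b1
[9+:3] ver=-4 & 0x7 = 0x4; word=0x08b1
[12+:4] cnt=14 & 0xf = 0xe; word=0xe8b1
word = 0xe8b1 → little-endian bytes:
  [0]=0xb1  [1]=0xe8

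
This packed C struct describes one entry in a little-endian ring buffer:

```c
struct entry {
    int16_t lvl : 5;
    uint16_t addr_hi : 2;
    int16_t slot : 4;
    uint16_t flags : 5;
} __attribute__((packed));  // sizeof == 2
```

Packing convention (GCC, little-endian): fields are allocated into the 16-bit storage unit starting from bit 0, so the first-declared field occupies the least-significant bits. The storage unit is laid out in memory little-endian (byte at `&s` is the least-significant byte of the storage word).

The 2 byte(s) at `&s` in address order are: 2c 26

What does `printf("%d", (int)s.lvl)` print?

[0]=0x2c [1]=0x26 (little-endian) → word 0x262c
lvl [0+:5] = (word>>0) & 0x1f = 12  ←
addr_hi [5+:2] = (word>>5) & 0x3 = 1
slot [7+:4] = (word>>7) & 0xf = 12
flags [11+:5] = (word>>11) & 0x1f = 4
lvl signed 5b, MSB=0: value = 12

12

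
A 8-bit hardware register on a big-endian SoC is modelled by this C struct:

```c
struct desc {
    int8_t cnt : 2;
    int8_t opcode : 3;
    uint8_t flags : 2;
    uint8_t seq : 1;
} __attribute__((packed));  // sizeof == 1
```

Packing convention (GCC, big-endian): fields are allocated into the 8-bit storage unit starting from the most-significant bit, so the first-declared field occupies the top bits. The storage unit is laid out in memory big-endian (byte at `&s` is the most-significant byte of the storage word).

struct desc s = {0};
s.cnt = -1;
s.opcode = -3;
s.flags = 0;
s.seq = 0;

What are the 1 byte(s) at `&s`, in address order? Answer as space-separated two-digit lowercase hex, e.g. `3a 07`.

e8

[6+:2] cnt=-1 & 0x3 = 0x3; word=0xc0
[3+:3] opcode=-3 & 0x7 = 0x5; word=0xe8
[1+:2] flags=0 & 0x3 = 0x0; word=0xe8
[0+:1] seq=0 & 0x1 = 0x0; word=0xe8
word = 0xe8 → big-endian bytes:
  [0]=0xe8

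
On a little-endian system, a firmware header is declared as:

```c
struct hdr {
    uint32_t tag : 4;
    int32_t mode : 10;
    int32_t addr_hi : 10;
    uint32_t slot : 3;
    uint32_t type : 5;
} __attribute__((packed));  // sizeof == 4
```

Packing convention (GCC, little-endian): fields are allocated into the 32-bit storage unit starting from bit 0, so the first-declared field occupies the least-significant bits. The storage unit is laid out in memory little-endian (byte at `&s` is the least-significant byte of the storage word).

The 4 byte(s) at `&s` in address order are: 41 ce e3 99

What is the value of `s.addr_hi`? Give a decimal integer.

[0]=0x41 [1]=0xce [2]=0xe3 [3]=0x99 (little-endian) → word 0x99e3ce41
tag:4 @ bit 0 → (0x99e3ce41>>0)&0xf = 0x1
mode:10 @ bit 4 → (0x99e3ce41>>4)&0x3ff = 0xe4
addr_hi:10 @ bit 14 → (0x99e3ce41>>14)&0x3ff = 0x38f  ←
slot:3 @ bit 24 → (0x99e3ce41>>24)&0x7 = 0x1
type:5 @ bit 27 → (0x99e3ce41>>27)&0x1f = 0x13
addr_hi signed 10b, MSB=1: 911 - 1024 = -113

-113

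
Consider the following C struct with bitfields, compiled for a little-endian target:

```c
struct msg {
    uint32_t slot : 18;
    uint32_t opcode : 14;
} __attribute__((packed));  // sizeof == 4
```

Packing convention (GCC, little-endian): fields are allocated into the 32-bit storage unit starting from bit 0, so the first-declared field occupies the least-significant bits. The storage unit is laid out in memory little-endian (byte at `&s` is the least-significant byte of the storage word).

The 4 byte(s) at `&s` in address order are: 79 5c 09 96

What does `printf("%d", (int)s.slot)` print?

[0]=0x79 [1]=0x5c [2]=0x09 [3]=0x96 (little-endian) → word 0x96095c79
slot [0+:18] = (word>>0) & 0x3ffff = 89209  ←
opcode [18+:14] = (word>>18) & 0x3fff = 9602

89209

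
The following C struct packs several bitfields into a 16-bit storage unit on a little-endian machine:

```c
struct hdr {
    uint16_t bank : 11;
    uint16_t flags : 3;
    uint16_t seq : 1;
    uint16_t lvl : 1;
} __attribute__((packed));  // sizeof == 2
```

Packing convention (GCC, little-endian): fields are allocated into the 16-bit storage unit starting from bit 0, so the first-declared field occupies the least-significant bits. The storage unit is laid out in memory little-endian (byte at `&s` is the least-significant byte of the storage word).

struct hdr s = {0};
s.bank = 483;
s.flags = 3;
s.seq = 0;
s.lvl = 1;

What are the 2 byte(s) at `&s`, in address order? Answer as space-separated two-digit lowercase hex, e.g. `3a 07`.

bank:11 = 483 → 0x1e3 << 0 → word 0x01e3
flags:3 = 3 → 0x3 << 11 → word 0x19e3
seq:1 = 0 → 0x0 << 14 → word 0x19e3
lvl:1 = 1 → 0x1 << 15 → word 0x99e3
word = 0x99e3 → little-endian bytes:
  [0]=0xe3  [1]=0x99

e3 99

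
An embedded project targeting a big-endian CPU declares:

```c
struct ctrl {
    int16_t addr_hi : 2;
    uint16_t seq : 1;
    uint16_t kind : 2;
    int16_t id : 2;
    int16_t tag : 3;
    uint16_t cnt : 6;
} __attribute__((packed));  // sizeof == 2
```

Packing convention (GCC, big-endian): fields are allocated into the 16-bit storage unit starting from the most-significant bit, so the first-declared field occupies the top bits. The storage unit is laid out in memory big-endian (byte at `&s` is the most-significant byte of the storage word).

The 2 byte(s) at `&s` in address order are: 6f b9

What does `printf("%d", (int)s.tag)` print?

-2

[0]=0x6f [1]=0xb9 (big-endian) → word 0x6fb9
addr_hi [14+:2] = (word>>14) & 0x3 = 1
seq [13+:1] = (word>>13) & 0x1 = 1
kind [11+:2] = (word>>11) & 0x3 = 1
id [9+:2] = (word>>9) & 0x3 = 3
tag [6+:3] = (word>>6) & 0x7 = 6  ←
cnt [0+:6] = (word>>0) & 0x3f = 57
tag signed 3b, MSB=1: 6 - 8 = -2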